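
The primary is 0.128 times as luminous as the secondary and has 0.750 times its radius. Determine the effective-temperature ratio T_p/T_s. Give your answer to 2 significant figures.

L ∝ R²T⁴ gives T ∝ (L/R²)^(1/4), so
T_p/T_s = (0.128 / 0.750²)^(1/4) = (0.2276)^(1/4) = 0.6907.

0.69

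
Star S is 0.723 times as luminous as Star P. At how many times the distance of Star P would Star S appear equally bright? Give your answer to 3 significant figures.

Equal flux requires L_S/d_S² = L_P/d_P², so d_S/d_P = √(L_S/L_P)
= √(0.723) = 0.8503.

0.850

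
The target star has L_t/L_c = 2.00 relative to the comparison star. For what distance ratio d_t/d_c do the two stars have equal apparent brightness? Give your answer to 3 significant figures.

1.41

Equal flux requires L_t/d_t² = L_c/d_c², so d_t/d_c = √(L_t/L_c)
= √(2.00) = 1.414.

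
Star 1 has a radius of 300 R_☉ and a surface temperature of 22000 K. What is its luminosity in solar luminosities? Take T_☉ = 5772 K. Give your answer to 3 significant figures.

1.90×10^7 solar luminosities

L/L_☉ = (R/R_☉)² (T/T_☉)⁴ = (300)² × (22000/5772)⁴
       = 9.000×10^4 × (3.812)⁴ = 9.000×10^4 × 211.1 = 1.899×10^7.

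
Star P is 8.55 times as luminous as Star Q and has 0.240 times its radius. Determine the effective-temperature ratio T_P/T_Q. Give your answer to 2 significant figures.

L ∝ R²T⁴ gives T ∝ (L/R²)^(1/4), so
T_P/T_Q = (8.55 / 0.240²)^(1/4) = (148.4)^(1/4) = 3.490.

3.5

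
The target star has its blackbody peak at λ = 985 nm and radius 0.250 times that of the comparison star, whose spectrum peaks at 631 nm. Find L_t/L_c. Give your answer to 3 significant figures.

Wien's law gives T ∝ 1/λ_max, so T_t/T_c = λ_c/λ_t = 631/985 = 0.6406.
Then L ∝ R²T⁴ gives L_t/L_c = (0.250)² × (0.6406)⁴ = 0.06250 × 0.1684 = 0.01053.

0.0105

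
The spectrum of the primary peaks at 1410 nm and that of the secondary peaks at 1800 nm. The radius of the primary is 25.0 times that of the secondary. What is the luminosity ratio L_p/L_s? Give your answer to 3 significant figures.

Wien's law gives T ∝ 1/λ_max, so T_p/T_s = λ_s/λ_p = 1800/1410 = 1.277.
Then L ∝ R²T⁴ gives L_p/L_s = (25.0)² × (1.277)⁴ = 625.0 × 2.656 = 1660.

1.66×10^3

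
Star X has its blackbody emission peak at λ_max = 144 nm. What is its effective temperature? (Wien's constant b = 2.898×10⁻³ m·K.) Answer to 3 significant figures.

T = b/λ_max = 2.898×10⁻³ / (144×10⁻⁹) = 2.012×10^4 K.

2.01×10^4 K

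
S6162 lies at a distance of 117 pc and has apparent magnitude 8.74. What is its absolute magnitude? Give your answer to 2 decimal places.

3.40

M = m − 5 log₁₀(d/10 pc) = 8.74 − 5 log₁₀(117/10)
  = 8.74 − 5 × 1.068 = 8.74 − 5.34 = 3.40.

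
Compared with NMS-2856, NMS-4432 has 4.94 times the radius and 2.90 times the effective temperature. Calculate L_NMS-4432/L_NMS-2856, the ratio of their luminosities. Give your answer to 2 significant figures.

From the Stefan–Boltzmann law, L ∝ R²T⁴, so
L_NMS-4432/L_NMS-2856 = (R_NMS-4432/R_NMS-2856)² (T_NMS-4432/T_NMS-2856)⁴ = (4.94)² × (2.90)⁴ = 24.40 × 70.73 = 1726.

1.7×10^3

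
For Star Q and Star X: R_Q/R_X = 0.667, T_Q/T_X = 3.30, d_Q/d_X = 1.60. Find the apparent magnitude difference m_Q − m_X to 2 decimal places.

L_Q/L_X = (0.667)²(3.30)⁴ = 52.76.
F_Q/F_X = (L_Q/L_X)/(d_Q/d_X)² = 52.76/2.560 = 20.61.
m_Q − m_X = −2.5 log₁₀(20.61) = -3.29.

-3.29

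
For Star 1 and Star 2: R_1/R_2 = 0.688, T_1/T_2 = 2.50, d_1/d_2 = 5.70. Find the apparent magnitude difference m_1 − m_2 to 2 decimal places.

L_1/L_2 = (0.688)²(2.50)⁴ = 18.49.
F_1/F_2 = (L_1/L_2)/(d_1/d_2)² = 18.49/32.49 = 0.5691.
m_1 − m_2 = −2.5 log₁₀(0.5691) = 0.61.

0.61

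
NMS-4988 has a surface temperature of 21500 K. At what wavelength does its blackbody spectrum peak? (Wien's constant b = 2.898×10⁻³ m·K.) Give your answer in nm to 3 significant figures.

135 nm

λ_max = b/T = 2.898×10⁻³ / 21500 = 1.35×10^-7 m = 134.8 nm.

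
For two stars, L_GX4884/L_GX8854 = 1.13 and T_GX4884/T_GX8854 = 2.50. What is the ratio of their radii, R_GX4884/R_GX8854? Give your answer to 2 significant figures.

0.17

L ∝ R²T⁴ gives R ∝ √L / T², so
R_GX4884/R_GX8854 = √(1.13) / (2.50)² = 1.063 / 6.250 = 0.1701.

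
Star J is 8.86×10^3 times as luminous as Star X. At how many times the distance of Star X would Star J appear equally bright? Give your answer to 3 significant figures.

94.1

Equal flux requires L_J/d_J² = L_X/d_X², so d_J/d_X = √(L_J/L_X)
= √(8.86×10^3) = 94.13.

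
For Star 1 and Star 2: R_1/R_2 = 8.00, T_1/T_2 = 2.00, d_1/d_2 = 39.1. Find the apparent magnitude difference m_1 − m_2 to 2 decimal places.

L_1/L_2 = (8.00)²(2.00)⁴ = 1024.
F_1/F_2 = (L_1/L_2)/(d_1/d_2)² = 1024/1529 = 0.6698.
m_1 − m_2 = −2.5 log₁₀(0.6698) = 0.44.

0.44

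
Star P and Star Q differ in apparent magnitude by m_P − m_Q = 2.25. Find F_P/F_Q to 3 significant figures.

0.126

F_P/F_Q = 10^(−(m_P − m_Q)/2.5) = 10^(-2.25/2.5) = 10^-0.900 = 0.1259.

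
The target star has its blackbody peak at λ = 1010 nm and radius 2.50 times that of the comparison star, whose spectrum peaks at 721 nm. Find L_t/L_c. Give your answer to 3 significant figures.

1.62

Wien's law gives T ∝ 1/λ_max, so T_t/T_c = λ_c/λ_t = 721/1010 = 0.7139.
Then L ∝ R²T⁴ gives L_t/L_c = (2.50)² × (0.7139)⁴ = 6.250 × 0.2597 = 1.623.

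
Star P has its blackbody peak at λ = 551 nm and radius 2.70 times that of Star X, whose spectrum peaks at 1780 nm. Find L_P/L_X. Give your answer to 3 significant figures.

Wien's law gives T ∝ 1/λ_max, so T_P/T_X = λ_X/λ_P = 1780/551 = 3.230.
Then L ∝ R²T⁴ gives L_P/L_X = (2.70)² × (3.230)⁴ = 7.290 × 108.9 = 794.0.

794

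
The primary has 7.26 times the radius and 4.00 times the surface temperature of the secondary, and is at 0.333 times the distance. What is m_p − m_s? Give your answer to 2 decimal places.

L_p/L_s = (7.26)²(4.00)⁴ = 1.349×10^4.
F_p/F_s = (L_p/L_s)/(d_p/d_s)² = 1.349×10^4/0.1109 = 1.217×10^5.
m_p − m_s = −2.5 log₁₀(1.217×10^5) = -12.71.

-12.71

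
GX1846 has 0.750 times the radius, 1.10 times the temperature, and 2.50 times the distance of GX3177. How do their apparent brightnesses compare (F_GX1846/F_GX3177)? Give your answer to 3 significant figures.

0.132

L_GX1846/L_GX3177 = (R_GX1846/R_GX3177)²(T_GX1846/T_GX3177)⁴ = (0.750)² × (1.10)⁴ = 0.8236.
F_GX1846/F_GX3177 = (L_GX1846/L_GX3177)/(d_GX1846/d_GX3177)² = 0.8236 / (2.50)² = 0.1318.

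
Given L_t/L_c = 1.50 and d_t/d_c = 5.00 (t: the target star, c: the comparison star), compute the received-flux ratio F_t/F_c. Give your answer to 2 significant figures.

F = L/(4πd²), so F_t/F_c = (L_t/L_c) / (d_t/d_c)²
= 1.50 / (5.00)² = 1.50 / 25.00 = 0.06000.

0.060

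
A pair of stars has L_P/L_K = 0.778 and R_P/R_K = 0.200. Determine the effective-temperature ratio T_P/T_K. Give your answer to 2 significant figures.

L ∝ R²T⁴ gives T ∝ (L/R²)^(1/4), so
T_P/T_K = (0.778 / 0.200²)^(1/4) = (19.45)^(1/4) = 2.100.

2.1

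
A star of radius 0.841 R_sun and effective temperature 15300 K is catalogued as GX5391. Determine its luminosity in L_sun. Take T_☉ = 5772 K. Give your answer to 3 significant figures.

L/L_☉ = (R/R_☉)² (T/T_☉)⁴ = (0.841)² × (15300/5772)⁴
       = 0.7073 × (2.651)⁴ = 0.7073 × 49.37 = 34.92.

34.9 L_sun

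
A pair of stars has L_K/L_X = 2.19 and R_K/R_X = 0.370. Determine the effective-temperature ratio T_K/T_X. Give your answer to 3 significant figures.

L ∝ R²T⁴ gives T ∝ (L/R²)^(1/4), so
T_K/T_X = (2.19 / 0.370²)^(1/4) = (16.00)^(1/4) = 2.000.

2.00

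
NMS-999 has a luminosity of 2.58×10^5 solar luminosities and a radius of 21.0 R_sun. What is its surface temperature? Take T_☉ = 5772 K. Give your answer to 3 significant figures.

T/T_☉ = (L/L_☉)^(1/4) / (R/R_☉)^(1/2)
T = 5772 × (2.58×10^5)^(1/4) / √(21.0) = 5772 × 22.54 / 4.583 = 2.839×10^4 K.

2.84×10^4 K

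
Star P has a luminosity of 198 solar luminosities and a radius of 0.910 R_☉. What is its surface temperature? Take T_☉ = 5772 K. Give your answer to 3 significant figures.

2.27×10^4 K

T/T_☉ = (L/L_☉)^(1/4) / (R/R_☉)^(1/2)
T = 5772 × (198)^(1/4) / √(0.910) = 5772 × 3.751 / 0.9539 = 2.270×10^4 K.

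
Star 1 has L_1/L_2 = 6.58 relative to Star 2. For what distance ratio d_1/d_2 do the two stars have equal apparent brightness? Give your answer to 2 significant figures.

2.6

Equal flux requires L_1/d_1² = L_2/d_2², so d_1/d_2 = √(L_1/L_2)
= √(6.58) = 2.565.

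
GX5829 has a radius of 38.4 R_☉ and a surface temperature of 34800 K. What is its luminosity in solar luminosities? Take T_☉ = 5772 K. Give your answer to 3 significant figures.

1.95×10^6 solar luminosities

L/L_☉ = (R/R_☉)² (T/T_☉)⁴ = (38.4)² × (34800/5772)⁴
       = 1475 × (6.029)⁴ = 1475 × 1321 = 1.948×10^6.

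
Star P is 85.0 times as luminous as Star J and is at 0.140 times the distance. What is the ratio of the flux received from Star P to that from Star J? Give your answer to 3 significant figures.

F = L/(4πd²), so F_P/F_J = (L_P/L_J) / (d_P/d_J)²
= 85.0 / (0.140)² = 85.0 / 0.01960 = 4337.

4.34×10^3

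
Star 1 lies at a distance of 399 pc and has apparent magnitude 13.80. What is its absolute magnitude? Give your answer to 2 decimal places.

5.80

M = m − 5 log₁₀(d/10 pc) = 13.80 − 5 log₁₀(399/10)
  = 13.80 − 5 × 1.601 = 13.80 − 8.00 = 5.80.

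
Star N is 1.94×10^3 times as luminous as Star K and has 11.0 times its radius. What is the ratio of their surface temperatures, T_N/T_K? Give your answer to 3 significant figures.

2.00

L ∝ R²T⁴ gives T ∝ (L/R²)^(1/4), so
T_N/T_K = (1.94×10^3 / 11.0²)^(1/4) = (16.03)^(1/4) = 2.001.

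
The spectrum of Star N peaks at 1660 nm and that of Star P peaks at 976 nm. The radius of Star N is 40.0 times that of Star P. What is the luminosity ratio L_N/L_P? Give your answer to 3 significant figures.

191

Wien's law gives T ∝ 1/λ_max, so T_N/T_P = λ_P/λ_N = 976/1660 = 0.5880.
Then L ∝ R²T⁴ gives L_N/L_P = (40.0)² × (0.5880)⁴ = 1600 × 0.1195 = 191.2.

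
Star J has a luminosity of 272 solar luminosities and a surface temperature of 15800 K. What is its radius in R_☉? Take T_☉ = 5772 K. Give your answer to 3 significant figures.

2.20 R_☉

R/R_☉ = √(L/L_☉) / (T/T_☉)² = √(272) / (2.737)²
       = 16.49 / 7.493 = 2.201.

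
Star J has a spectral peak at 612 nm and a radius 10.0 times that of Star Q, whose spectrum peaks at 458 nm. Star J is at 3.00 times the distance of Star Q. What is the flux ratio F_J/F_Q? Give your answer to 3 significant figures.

Wien's law: T_J/T_Q = λ_Q/λ_J = 458/612 = 0.7484.
L_J/L_Q = (R_J/R_Q)²(T_J/T_Q)⁴ = (10.0)²(0.7484)⁴ = 31.37.
F_J/F_Q = (L_J/L_Q)/(d_J/d_Q)² = 31.37/(3.00)² = 3.485.

3.49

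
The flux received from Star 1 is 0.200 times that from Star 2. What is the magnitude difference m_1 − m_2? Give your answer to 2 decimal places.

m_1 − m_2 = −2.5 log₁₀(F_1/F_2) = −2.5 log₁₀(0.200) = −2.5 × (-0.699) = 1.747.

1.75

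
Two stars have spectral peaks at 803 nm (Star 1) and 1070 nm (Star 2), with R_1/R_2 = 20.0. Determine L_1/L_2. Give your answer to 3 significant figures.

1.26×10^3

Wien's law gives T ∝ 1/λ_max, so T_1/T_2 = λ_2/λ_1 = 1070/803 = 1.333.
Then L ∝ R²T⁴ gives L_1/L_2 = (20.0)² × (1.333)⁴ = 400.0 × 3.153 = 1261.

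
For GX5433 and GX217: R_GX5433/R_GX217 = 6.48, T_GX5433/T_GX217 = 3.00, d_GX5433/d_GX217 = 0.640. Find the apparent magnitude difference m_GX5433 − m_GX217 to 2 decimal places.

L_GX5433/L_GX217 = (6.48)²(3.00)⁴ = 3401.
F_GX5433/F_GX217 = (L_GX5433/L_GX217)/(d_GX5433/d_GX217)² = 3401/0.4096 = 8304.
m_GX5433 − m_GX217 = −2.5 log₁₀(8304) = -9.80.

-9.80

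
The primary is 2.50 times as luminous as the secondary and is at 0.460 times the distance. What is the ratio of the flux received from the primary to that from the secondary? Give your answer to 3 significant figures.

11.8

F = L/(4πd²), so F_p/F_s = (L_p/L_s) / (d_p/d_s)²
= 2.50 / (0.460)² = 2.50 / 0.2116 = 11.81.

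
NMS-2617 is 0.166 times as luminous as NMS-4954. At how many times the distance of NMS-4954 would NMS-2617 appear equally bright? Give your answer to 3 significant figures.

0.407

Equal flux requires L_NMS-2617/d_NMS-2617² = L_NMS-4954/d_NMS-4954², so d_NMS-2617/d_NMS-4954 = √(L_NMS-2617/L_NMS-4954)
= √(0.166) = 0.4074.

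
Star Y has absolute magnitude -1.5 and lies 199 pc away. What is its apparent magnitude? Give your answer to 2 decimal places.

4.99

m = M + 5 log₁₀(d/10 pc) = -1.5 + 5 log₁₀(199/10)
  = -1.5 + 5 × 1.299 = -1.5 + 6.49 = 4.99.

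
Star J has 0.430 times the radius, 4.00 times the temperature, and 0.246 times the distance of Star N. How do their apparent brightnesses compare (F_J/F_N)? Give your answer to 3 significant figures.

L_J/L_N = (R_J/R_N)²(T_J/T_N)⁴ = (0.430)² × (4.00)⁴ = 47.33.
F_J/F_N = (L_J/L_N)/(d_J/d_N)² = 47.33 / (0.246)² = 782.2.

782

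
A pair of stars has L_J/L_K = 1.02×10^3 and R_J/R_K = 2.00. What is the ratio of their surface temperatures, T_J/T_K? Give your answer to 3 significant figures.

4.00

L ∝ R²T⁴ gives T ∝ (L/R²)^(1/4), so
T_J/T_K = (1.02×10^3 / 2.00²)^(1/4) = (255.0)^(1/4) = 3.996.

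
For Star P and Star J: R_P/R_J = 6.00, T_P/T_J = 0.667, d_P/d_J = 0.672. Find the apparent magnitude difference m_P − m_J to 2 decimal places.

-3.00

L_P/L_J = (6.00)²(0.667)⁴ = 7.125.
F_P/F_J = (L_P/L_J)/(d_P/d_J)² = 7.125/0.4516 = 15.78.
m_P − m_J = −2.5 log₁₀(15.78) = -3.00.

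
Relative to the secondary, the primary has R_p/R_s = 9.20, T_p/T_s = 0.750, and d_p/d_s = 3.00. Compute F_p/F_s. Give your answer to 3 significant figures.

L_p/L_s = (R_p/R_s)²(T_p/T_s)⁴ = (9.20)² × (0.750)⁴ = 26.78.
F_p/F_s = (L_p/L_s)/(d_p/d_s)² = 26.78 / (3.00)² = 2.976.

2.98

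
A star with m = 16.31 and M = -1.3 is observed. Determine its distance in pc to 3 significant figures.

3.33×10^4 pc

m − M = 5 log₁₀(d/10 pc)
16.31 − (-1.3) = 17.61 = 5 log₁₀(d/10)
d = 10 × 10^(17.61/5) = 10 × 10^3.522 = 3.327×10^4 pc.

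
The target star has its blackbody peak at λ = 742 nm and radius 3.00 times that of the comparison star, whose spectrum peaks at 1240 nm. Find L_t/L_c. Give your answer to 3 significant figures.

70.2

Wien's law gives T ∝ 1/λ_max, so T_t/T_c = λ_c/λ_t = 1240/742 = 1.671.
Then L ∝ R²T⁴ gives L_t/L_c = (3.00)² × (1.671)⁴ = 9.000 × 7.800 = 70.20.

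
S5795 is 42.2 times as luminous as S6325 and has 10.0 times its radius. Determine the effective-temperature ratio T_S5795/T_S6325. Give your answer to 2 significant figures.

L ∝ R²T⁴ gives T ∝ (L/R²)^(1/4), so
T_S5795/T_S6325 = (42.2 / 10.0²)^(1/4) = (0.4220)^(1/4) = 0.8060.

0.81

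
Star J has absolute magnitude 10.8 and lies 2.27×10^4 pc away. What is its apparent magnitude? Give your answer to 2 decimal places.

27.58

m = M + 5 log₁₀(d/10 pc) = 10.8 + 5 log₁₀(2.27×10^4/10)
  = 10.8 + 5 × 3.356 = 10.8 + 16.78 = 27.58.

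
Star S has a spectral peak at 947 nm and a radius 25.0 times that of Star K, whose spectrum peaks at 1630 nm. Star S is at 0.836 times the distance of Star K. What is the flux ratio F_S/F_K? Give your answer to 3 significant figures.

Wien's law: T_S/T_K = λ_K/λ_S = 1630/947 = 1.721.
L_S/L_K = (R_S/R_K)²(T_S/T_K)⁴ = (25.0)²(1.721)⁴ = 5486.
F_S/F_K = (L_S/L_K)/(d_S/d_K)² = 5486/(0.836)² = 7849.

7.85×10^3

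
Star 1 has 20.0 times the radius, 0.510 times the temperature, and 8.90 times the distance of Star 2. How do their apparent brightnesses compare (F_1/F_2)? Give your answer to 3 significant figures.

L_1/L_2 = (R_1/R_2)²(T_1/T_2)⁴ = (20.0)² × (0.510)⁴ = 27.06.
F_1/F_2 = (L_1/L_2)/(d_1/d_2)² = 27.06 / (8.90)² = 0.3416.

0.342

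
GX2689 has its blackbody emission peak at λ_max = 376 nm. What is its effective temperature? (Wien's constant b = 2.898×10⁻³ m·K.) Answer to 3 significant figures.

T = b/λ_max = 2.898×10⁻³ / (376×10⁻⁹) = 7707 K.

7.71×10^3 K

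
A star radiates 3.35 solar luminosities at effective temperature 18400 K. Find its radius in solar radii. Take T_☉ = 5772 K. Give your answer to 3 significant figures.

R/R_☉ = √(L/L_☉) / (T/T_☉)² = √(3.35) / (3.188)²
       = 1.830 / 10.16 = 0.1801.

0.180 solar radii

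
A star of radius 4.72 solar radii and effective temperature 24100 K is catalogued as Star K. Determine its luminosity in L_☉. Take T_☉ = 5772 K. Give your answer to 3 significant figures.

L/L_☉ = (R/R_☉)² (T/T_☉)⁴ = (4.72)² × (24100/5772)⁴
       = 22.28 × (4.175)⁴ = 22.28 × 303.9 = 6771.

6.77×10^3 L_☉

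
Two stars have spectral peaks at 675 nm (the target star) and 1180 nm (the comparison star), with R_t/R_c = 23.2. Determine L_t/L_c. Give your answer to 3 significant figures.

5.03×10^3

Wien's law gives T ∝ 1/λ_max, so T_t/T_c = λ_c/λ_t = 1180/675 = 1.748.
Then L ∝ R²T⁴ gives L_t/L_c = (23.2)² × (1.748)⁴ = 538.2 × 9.339 = 5027.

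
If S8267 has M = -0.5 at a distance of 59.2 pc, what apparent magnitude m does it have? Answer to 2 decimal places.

3.36

m = M + 5 log₁₀(d/10 pc) = -0.5 + 5 log₁₀(59.2/10)
  = -0.5 + 5 × 0.772 = -0.5 + 3.86 = 3.36.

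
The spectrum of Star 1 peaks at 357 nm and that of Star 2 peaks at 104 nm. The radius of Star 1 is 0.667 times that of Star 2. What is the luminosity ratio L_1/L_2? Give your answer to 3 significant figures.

0.00320

Wien's law gives T ∝ 1/λ_max, so T_1/T_2 = λ_2/λ_1 = 104/357 = 0.2913.
Then L ∝ R²T⁴ gives L_1/L_2 = (0.667)² × (0.2913)⁴ = 0.4449 × 0.007202 = 0.003204.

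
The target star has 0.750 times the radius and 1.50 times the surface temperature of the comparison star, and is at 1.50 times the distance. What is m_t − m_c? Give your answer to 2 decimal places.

L_t/L_c = (0.750)²(1.50)⁴ = 2.848.
F_t/F_c = (L_t/L_c)/(d_t/d_c)² = 2.848/2.250 = 1.266.
m_t − m_c = −2.5 log₁₀(1.266) = -0.26.

-0.26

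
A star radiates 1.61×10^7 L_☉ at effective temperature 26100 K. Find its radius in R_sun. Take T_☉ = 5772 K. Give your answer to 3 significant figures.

R/R_☉ = √(L/L_☉) / (T/T_☉)² = √(1.61×10^7) / (4.522)²
       = 4012 / 20.45 = 196.2.

196 R_sun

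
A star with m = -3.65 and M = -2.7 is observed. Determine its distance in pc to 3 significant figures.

m − M = 5 log₁₀(d/10 pc)
-3.65 − (-2.7) = -0.95 = 5 log₁₀(d/10)
d = 10 × 10^(-0.95/5) = 10 × 10^-0.190 = 6.457 pc.

6.46 pc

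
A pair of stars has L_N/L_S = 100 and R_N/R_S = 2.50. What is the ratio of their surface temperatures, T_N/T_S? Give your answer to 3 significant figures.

L ∝ R²T⁴ gives T ∝ (L/R²)^(1/4), so
T_N/T_S = (100 / 2.50²)^(1/4) = (16.00)^(1/4) = 2.000.

2.00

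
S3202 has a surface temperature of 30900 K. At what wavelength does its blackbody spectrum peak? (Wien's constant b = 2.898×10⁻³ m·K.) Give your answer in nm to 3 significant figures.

λ_max = b/T = 2.898×10⁻³ / 30900 = 9.38×10^-8 m = 93.79 nm.

93.8 nm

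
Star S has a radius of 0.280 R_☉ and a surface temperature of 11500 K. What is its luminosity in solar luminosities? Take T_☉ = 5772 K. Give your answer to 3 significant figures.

L/L_☉ = (R/R_☉)² (T/T_☉)⁴ = (0.280)² × (11500/5772)⁴
       = 0.07840 × (1.992)⁴ = 0.07840 × 15.76 = 1.235.

1.24 solar luminosities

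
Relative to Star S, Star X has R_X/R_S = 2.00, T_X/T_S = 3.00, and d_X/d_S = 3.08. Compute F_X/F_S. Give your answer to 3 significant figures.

L_X/L_S = (R_X/R_S)²(T_X/T_S)⁴ = (2.00)² × (3.00)⁴ = 324.0.
F_X/F_S = (L_X/L_S)/(d_X/d_S)² = 324.0 / (3.08)² = 34.15.

34.2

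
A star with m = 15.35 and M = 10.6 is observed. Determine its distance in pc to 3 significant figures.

m − M = 5 log₁₀(d/10 pc)
15.35 − (10.6) = 4.75 = 5 log₁₀(d/10)
d = 10 × 10^(4.75/5) = 10 × 10^0.950 = 89.13 pc.

89.1 pc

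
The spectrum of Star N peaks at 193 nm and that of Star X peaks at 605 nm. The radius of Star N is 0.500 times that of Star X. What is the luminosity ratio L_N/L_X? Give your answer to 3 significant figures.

Wien's law gives T ∝ 1/λ_max, so T_N/T_X = λ_X/λ_N = 605/193 = 3.135.
Then L ∝ R²T⁴ gives L_N/L_X = (0.500)² × (3.135)⁴ = 0.2500 × 96.56 = 24.14.

24.1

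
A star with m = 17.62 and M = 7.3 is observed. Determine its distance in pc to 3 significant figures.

1.16×10^3 pc

m − M = 5 log₁₀(d/10 pc)
17.62 − (7.3) = 10.32 = 5 log₁₀(d/10)
d = 10 × 10^(10.32/5) = 10 × 10^2.064 = 1159 pc.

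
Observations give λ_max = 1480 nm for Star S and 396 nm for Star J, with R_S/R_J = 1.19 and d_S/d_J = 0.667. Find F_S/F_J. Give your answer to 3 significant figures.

Wien's law: T_S/T_J = λ_J/λ_S = 396/1480 = 0.2676.
L_S/L_J = (R_S/R_J)²(T_S/T_J)⁴ = (1.19)²(0.2676)⁴ = 0.007258.
F_S/F_J = (L_S/L_J)/(d_S/d_J)² = 0.007258/(0.667)² = 0.01631.

0.0163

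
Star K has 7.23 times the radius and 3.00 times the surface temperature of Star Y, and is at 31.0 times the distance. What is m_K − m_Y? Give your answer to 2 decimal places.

-1.61

L_K/L_Y = (7.23)²(3.00)⁴ = 4234.
F_K/F_Y = (L_K/L_Y)/(d_K/d_Y)² = 4234/961.0 = 4.406.
m_K − m_Y = −2.5 log₁₀(4.406) = -1.61.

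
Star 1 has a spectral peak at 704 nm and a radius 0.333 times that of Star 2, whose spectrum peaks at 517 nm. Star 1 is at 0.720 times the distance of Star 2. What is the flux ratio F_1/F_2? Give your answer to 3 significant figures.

Wien's law: T_1/T_2 = λ_2/λ_1 = 517/704 = 0.7344.
L_1/L_2 = (R_1/R_2)²(T_1/T_2)⁴ = (0.333)²(0.7344)⁴ = 0.03225.
F_1/F_2 = (L_1/L_2)/(d_1/d_2)² = 0.03225/(0.720)² = 0.06221.

0.0622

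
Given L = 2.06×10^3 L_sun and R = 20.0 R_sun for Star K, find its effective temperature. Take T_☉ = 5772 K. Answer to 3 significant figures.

8.70×10^3 K

T/T_☉ = (L/L_☉)^(1/4) / (R/R_☉)^(1/2)
T = 5772 × (2.06×10^3)^(1/4) / √(20.0) = 5772 × 6.737 / 4.472 = 8695 K.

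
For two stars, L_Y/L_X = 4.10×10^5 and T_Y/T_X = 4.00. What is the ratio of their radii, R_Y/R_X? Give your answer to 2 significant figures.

40

L ∝ R²T⁴ gives R ∝ √L / T², so
R_Y/R_X = √(4.10×10^5) / (4.00)² = 640.3 / 16.00 = 40.02.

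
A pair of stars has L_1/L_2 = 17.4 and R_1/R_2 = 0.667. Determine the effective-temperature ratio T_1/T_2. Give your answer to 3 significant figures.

2.50

L ∝ R²T⁴ gives T ∝ (L/R²)^(1/4), so
T_1/T_2 = (17.4 / 0.667²)^(1/4) = (39.11)^(1/4) = 2.501.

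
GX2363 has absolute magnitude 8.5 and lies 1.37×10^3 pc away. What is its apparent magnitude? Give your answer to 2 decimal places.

m = M + 5 log₁₀(d/10 pc) = 8.5 + 5 log₁₀(1.37×10^3/10)
  = 8.5 + 5 × 2.137 = 8.5 + 10.68 = 19.18.

19.18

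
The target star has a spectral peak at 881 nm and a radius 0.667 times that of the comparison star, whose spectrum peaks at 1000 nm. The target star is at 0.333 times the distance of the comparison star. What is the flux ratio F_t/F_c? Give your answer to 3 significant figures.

Wien's law: T_t/T_c = λ_c/λ_t = 1000/881 = 1.135.
L_t/L_c = (R_t/R_c)²(T_t/T_c)⁴ = (0.667)²(1.135)⁴ = 0.7385.
F_t/F_c = (L_t/L_c)/(d_t/d_c)² = 0.7385/(0.333)² = 6.660.

6.66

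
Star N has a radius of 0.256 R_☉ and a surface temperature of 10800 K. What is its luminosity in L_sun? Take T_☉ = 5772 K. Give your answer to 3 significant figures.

L/L_☉ = (R/R_☉)² (T/T_☉)⁴ = (0.256)² × (10800/5772)⁴
       = 0.06554 × (1.871)⁴ = 0.06554 × 12.26 = 0.8033.

0.803 L_sun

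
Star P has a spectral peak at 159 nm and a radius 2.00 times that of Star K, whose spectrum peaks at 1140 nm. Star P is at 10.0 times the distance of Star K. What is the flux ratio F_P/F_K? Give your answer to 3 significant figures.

Wien's law: T_P/T_K = λ_K/λ_P = 1140/159 = 7.170.
L_P/L_K = (R_P/R_K)²(T_P/T_K)⁴ = (2.00)²(7.170)⁴ = 1.057×10^4.
F_P/F_K = (L_P/L_K)/(d_P/d_K)² = 1.057×10^4/(10.0)² = 105.7.

106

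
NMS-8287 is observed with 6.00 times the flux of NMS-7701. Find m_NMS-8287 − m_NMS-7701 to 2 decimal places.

-1.95

m_NMS-8287 − m_NMS-7701 = −2.5 log₁₀(F_NMS-8287/F_NMS-7701) = −2.5 log₁₀(6.00) = −2.5 × (0.778) = -1.945.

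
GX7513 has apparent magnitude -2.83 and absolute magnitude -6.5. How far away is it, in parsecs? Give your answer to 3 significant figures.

m − M = 5 log₁₀(d/10 pc)
-2.83 − (-6.5) = 3.67 = 5 log₁₀(d/10)
d = 10 × 10^(3.67/5) = 10 × 10^0.734 = 54.20 pc.

54.2 pc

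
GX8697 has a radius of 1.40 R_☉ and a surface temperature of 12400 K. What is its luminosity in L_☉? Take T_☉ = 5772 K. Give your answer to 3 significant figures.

41.7 L_☉

L/L_☉ = (R/R_☉)² (T/T_☉)⁴ = (1.40)² × (12400/5772)⁴
       = 1.960 × (2.148)⁴ = 1.960 × 21.30 = 41.75.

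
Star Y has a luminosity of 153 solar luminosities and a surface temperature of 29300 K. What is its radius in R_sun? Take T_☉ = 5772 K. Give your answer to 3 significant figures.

0.480 R_sun

R/R_☉ = √(L/L_☉) / (T/T_☉)² = √(153) / (5.076)²
       = 12.37 / 25.77 = 0.4800.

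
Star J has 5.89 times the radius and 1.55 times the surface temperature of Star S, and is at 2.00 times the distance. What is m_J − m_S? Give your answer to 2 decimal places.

L_J/L_S = (5.89)²(1.55)⁴ = 200.2.
F_J/F_S = (L_J/L_S)/(d_J/d_S)² = 200.2/4.000 = 50.06.
m_J − m_S = −2.5 log₁₀(50.06) = -4.25.

-4.25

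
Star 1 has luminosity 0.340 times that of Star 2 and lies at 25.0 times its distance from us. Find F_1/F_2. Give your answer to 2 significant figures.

F = L/(4πd²), so F_1/F_2 = (L_1/L_2) / (d_1/d_2)²
= 0.340 / (25.0)² = 0.340 / 625.0 = 5.440×10^-4.

5.4×10^-4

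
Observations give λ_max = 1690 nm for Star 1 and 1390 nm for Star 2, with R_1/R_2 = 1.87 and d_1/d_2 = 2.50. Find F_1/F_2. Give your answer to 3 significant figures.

0.256

Wien's law: T_1/T_2 = λ_2/λ_1 = 1390/1690 = 0.8225.
L_1/L_2 = (R_1/R_2)²(T_1/T_2)⁴ = (1.87)²(0.8225)⁴ = 1.600.
F_1/F_2 = (L_1/L_2)/(d_1/d_2)² = 1.600/(2.50)² = 0.2560.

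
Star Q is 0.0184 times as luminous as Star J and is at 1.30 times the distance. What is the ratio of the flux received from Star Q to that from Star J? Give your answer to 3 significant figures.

0.0109

F = L/(4πd²), so F_Q/F_J = (L_Q/L_J) / (d_Q/d_J)²
= 0.0184 / (1.30)² = 0.0184 / 1.690 = 0.01089.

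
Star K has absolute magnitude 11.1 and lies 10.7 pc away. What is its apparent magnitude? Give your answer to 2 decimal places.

11.25

m = M + 5 log₁₀(d/10 pc) = 11.1 + 5 log₁₀(10.7/10)
  = 11.1 + 5 × 0.029 = 11.1 + 0.15 = 11.25.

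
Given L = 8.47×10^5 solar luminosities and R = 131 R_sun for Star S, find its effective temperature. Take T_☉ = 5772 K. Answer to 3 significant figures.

1.53×10^4 K

T/T_☉ = (L/L_☉)^(1/4) / (R/R_☉)^(1/2)
T = 5772 × (8.47×10^5)^(1/4) / √(131) = 5772 × 30.34 / 11.45 = 1.530×10^4 K.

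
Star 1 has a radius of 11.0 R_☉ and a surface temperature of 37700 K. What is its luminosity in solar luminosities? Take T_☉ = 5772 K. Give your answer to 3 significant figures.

L/L_☉ = (R/R_☉)² (T/T_☉)⁴ = (11.0)² × (37700/5772)⁴
       = 121.0 × (6.532)⁴ = 121.0 × 1820 = 2.202×10^5.

2.20×10^5 solar luminosities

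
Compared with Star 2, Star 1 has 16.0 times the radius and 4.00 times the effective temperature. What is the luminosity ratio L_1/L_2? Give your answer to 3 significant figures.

From the Stefan–Boltzmann law, L ∝ R²T⁴, so
L_1/L_2 = (R_1/R_2)² (T_1/T_2)⁴ = (16.0)² × (4.00)⁴ = 256.0 × 256.0 = 6.554×10^4.

6.55×10^4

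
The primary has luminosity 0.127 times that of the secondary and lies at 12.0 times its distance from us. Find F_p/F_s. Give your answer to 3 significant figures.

8.82×10^-4

F = L/(4πd²), so F_p/F_s = (L_p/L_s) / (d_p/d_s)²
= 0.127 / (12.0)² = 0.127 / 144.0 = 8.819×10^-4.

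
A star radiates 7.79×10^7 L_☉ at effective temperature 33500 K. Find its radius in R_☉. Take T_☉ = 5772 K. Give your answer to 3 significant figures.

262 R_☉

R/R_☉ = √(L/L_☉) / (T/T_☉)² = √(7.79×10^7) / (5.804)²
       = 8826 / 33.69 = 262.0.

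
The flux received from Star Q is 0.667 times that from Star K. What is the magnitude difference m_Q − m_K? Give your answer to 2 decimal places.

m_Q − m_K = −2.5 log₁₀(F_Q/F_K) = −2.5 log₁₀(0.667) = −2.5 × (-0.176) = 0.440.

0.44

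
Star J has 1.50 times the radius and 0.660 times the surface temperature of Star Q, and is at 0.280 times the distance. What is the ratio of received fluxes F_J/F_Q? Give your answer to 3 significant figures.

L_J/L_Q = (R_J/R_Q)²(T_J/T_Q)⁴ = (1.50)² × (0.660)⁴ = 0.4269.
F_J/F_Q = (L_J/L_Q)/(d_J/d_Q)² = 0.4269 / (0.280)² = 5.446.

5.45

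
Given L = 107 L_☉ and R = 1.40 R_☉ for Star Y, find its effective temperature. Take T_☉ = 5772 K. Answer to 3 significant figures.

1.57×10^4 K

T/T_☉ = (L/L_☉)^(1/4) / (R/R_☉)^(1/2)
T = 5772 × (107)^(1/4) / √(1.40) = 5772 × 3.216 / 1.183 = 1.569×10^4 K.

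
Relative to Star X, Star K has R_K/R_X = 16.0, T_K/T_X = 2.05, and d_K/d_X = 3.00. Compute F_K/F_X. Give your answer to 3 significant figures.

502

L_K/L_X = (R_K/R_X)²(T_K/T_X)⁴ = (16.0)² × (2.05)⁴ = 4521.
F_K/F_X = (L_K/L_X)/(d_K/d_X)² = 4521 / (3.00)² = 502.4.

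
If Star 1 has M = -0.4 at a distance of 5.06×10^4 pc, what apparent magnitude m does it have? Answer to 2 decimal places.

18.12

m = M + 5 log₁₀(d/10 pc) = -0.4 + 5 log₁₀(5.06×10^4/10)
  = -0.4 + 5 × 3.704 = -0.4 + 18.52 = 18.12.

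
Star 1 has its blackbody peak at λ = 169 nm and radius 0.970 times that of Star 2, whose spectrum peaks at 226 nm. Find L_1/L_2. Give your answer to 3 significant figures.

3.01

Wien's law gives T ∝ 1/λ_max, so T_1/T_2 = λ_2/λ_1 = 226/169 = 1.337.
Then L ∝ R²T⁴ gives L_1/L_2 = (0.970)² × (1.337)⁴ = 0.9409 × 3.198 = 3.009.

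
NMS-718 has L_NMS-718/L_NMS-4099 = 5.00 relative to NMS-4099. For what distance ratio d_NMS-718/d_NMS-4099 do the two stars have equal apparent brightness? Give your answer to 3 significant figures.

Equal flux requires L_NMS-718/d_NMS-718² = L_NMS-4099/d_NMS-4099², so d_NMS-718/d_NMS-4099 = √(L_NMS-718/L_NMS-4099)
= √(5.00) = 2.236.

2.24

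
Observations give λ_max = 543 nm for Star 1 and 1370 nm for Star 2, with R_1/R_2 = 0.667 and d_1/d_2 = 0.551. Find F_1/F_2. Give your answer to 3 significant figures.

59.4

Wien's law: T_1/T_2 = λ_2/λ_1 = 1370/543 = 2.523.
L_1/L_2 = (R_1/R_2)²(T_1/T_2)⁴ = (0.667)²(2.523)⁴ = 18.03.
F_1/F_2 = (L_1/L_2)/(d_1/d_2)² = 18.03/(0.551)² = 59.38.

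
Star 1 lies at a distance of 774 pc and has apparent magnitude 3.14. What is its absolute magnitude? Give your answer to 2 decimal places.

-6.30

M = m − 5 log₁₀(d/10 pc) = 3.14 − 5 log₁₀(774/10)
  = 3.14 − 5 × 1.889 = 3.14 − 9.44 = -6.30.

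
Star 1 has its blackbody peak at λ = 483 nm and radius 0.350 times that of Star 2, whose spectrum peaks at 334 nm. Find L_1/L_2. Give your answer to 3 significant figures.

Wien's law gives T ∝ 1/λ_max, so T_1/T_2 = λ_2/λ_1 = 334/483 = 0.6915.
Then L ∝ R²T⁴ gives L_1/L_2 = (0.350)² × (0.6915)⁴ = 0.1225 × 0.2287 = 0.02801.

0.0280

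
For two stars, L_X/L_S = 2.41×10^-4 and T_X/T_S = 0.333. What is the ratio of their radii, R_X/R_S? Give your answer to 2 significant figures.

0.14

L ∝ R²T⁴ gives R ∝ √L / T², so
R_X/R_S = √(2.41×10^-4) / (0.333)² = 0.01552 / 0.1109 = 0.1400.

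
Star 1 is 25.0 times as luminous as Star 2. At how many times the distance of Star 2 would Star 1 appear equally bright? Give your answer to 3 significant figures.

5.00

Equal flux requires L_1/d_1² = L_2/d_2², so d_1/d_2 = √(L_1/L_2)
= √(25.0) = 5.000.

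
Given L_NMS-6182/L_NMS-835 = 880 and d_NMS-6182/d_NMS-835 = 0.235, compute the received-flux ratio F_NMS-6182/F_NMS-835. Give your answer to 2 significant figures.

1.6×10^4

F = L/(4πd²), so F_NMS-6182/F_NMS-835 = (L_NMS-6182/L_NMS-835) / (d_NMS-6182/d_NMS-835)²
= 880 / (0.235)² = 880 / 0.05522 = 1.593×10^4.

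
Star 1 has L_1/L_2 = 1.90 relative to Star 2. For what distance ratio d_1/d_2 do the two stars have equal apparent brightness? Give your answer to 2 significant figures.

1.4

Equal flux requires L_1/d_1² = L_2/d_2², so d_1/d_2 = √(L_1/L_2)
= √(1.90) = 1.378.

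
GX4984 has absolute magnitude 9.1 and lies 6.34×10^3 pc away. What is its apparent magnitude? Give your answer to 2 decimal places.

m = M + 5 log₁₀(d/10 pc) = 9.1 + 5 log₁₀(6.34×10^3/10)
  = 9.1 + 5 × 2.802 = 9.1 + 14.01 = 23.11.

23.11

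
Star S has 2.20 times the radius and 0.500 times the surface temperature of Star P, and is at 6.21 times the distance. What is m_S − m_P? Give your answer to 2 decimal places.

L_S/L_P = (2.20)²(0.500)⁴ = 0.3025.
F_S/F_P = (L_S/L_P)/(d_S/d_P)² = 0.3025/38.56 = 0.007844.
m_S − m_P = −2.5 log₁₀(0.007844) = 5.26.

5.26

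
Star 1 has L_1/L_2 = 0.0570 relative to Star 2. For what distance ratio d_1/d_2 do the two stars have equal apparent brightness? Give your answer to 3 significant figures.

0.239

Equal flux requires L_1/d_1² = L_2/d_2², so d_1/d_2 = √(L_1/L_2)
= √(0.0570) = 0.2387.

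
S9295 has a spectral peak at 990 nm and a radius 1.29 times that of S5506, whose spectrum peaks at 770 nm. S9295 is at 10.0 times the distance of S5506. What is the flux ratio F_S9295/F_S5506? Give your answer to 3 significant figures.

0.00609

Wien's law: T_S9295/T_S5506 = λ_S5506/λ_S9295 = 770/990 = 0.7778.
L_S9295/L_S5506 = (R_S9295/R_S5506)²(T_S9295/T_S5506)⁴ = (1.29)²(0.7778)⁴ = 0.6090.
F_S9295/F_S5506 = (L_S9295/L_S5506)/(d_S9295/d_S5506)² = 0.6090/(10.0)² = 0.006090.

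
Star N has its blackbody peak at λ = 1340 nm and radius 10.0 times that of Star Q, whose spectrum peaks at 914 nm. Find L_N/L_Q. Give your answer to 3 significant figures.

Wien's law gives T ∝ 1/λ_max, so T_N/T_Q = λ_Q/λ_N = 914/1340 = 0.6821.
Then L ∝ R²T⁴ gives L_N/L_Q = (10.0)² × (0.6821)⁴ = 100.0 × 0.2165 = 21.65.

21.6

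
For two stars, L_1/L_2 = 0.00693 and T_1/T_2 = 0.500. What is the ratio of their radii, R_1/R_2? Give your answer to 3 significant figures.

L ∝ R²T⁴ gives R ∝ √L / T², so
R_1/R_2 = √(0.00693) / (0.500)² = 0.08325 / 0.2500 = 0.3330.

0.333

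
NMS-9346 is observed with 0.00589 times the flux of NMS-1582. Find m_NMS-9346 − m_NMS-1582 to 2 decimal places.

5.57

m_NMS-9346 − m_NMS-1582 = −2.5 log₁₀(F_NMS-9346/F_NMS-1582) = −2.5 log₁₀(0.00589) = −2.5 × (-2.230) = 5.575.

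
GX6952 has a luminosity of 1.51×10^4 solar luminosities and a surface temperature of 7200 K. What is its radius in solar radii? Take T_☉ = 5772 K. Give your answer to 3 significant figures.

R/R_☉ = √(L/L_☉) / (T/T_☉)² = √(1.51×10^4) / (1.247)²
       = 122.9 / 1.556 = 78.97.

79.0 solar radii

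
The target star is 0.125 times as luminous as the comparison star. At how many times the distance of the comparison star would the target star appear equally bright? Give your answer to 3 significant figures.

Equal flux requires L_t/d_t² = L_c/d_c², so d_t/d_c = √(L_t/L_c)
= √(0.125) = 0.3536.

0.354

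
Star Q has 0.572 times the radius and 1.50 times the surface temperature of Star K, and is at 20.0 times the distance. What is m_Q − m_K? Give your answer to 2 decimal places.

5.96

L_Q/L_K = (0.572)²(1.50)⁴ = 1.656.
F_Q/F_K = (L_Q/L_K)/(d_Q/d_K)² = 1.656/400.0 = 0.004141.
m_Q − m_K = −2.5 log₁₀(0.004141) = 5.96.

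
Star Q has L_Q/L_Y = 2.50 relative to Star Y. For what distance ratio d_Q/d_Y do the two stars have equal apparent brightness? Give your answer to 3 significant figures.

Equal flux requires L_Q/d_Q² = L_Y/d_Y², so d_Q/d_Y = √(L_Q/L_Y)
= √(2.50) = 1.581.

1.58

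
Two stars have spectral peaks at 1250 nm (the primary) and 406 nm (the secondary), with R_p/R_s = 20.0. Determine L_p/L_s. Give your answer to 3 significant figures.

Wien's law gives T ∝ 1/λ_max, so T_p/T_s = λ_s/λ_p = 406/1250 = 0.3248.
Then L ∝ R²T⁴ gives L_p/L_s = (20.0)² × (0.3248)⁴ = 400.0 × 0.01113 = 4.452.

4.45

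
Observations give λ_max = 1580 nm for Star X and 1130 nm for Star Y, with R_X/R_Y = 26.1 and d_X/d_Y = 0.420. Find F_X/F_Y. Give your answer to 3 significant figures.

1.01×10^3

Wien's law: T_X/T_Y = λ_Y/λ_X = 1130/1580 = 0.7152.
L_X/L_Y = (R_X/R_Y)²(T_X/T_Y)⁴ = (26.1)²(0.7152)⁴ = 178.2.
F_X/F_Y = (L_X/L_Y)/(d_X/d_Y)² = 178.2/(0.420)² = 1010.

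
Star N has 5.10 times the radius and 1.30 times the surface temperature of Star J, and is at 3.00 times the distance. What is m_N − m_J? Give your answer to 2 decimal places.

L_N/L_J = (5.10)²(1.30)⁴ = 74.29.
F_N/F_J = (L_N/L_J)/(d_N/d_J)² = 74.29/9.000 = 8.254.
m_N − m_J = −2.5 log₁₀(8.254) = -2.29.

-2.29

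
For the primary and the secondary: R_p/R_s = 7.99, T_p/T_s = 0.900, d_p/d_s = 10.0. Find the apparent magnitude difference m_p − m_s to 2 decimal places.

L_p/L_s = (7.99)²(0.900)⁴ = 41.89.
F_p/F_s = (L_p/L_s)/(d_p/d_s)² = 41.89/100.0 = 0.4189.
m_p − m_s = −2.5 log₁₀(0.4189) = 0.94.

0.94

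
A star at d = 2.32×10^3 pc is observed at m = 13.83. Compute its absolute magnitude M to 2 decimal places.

2.00

M = m − 5 log₁₀(d/10 pc) = 13.83 − 5 log₁₀(2.32×10^3/10)
  = 13.83 − 5 × 2.365 = 13.83 − 11.83 = 2.00.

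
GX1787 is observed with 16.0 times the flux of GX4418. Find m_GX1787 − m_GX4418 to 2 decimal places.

-3.01

m_GX1787 − m_GX4418 = −2.5 log₁₀(F_GX1787/F_GX4418) = −2.5 log₁₀(16.0) = −2.5 × (1.204) = -3.010.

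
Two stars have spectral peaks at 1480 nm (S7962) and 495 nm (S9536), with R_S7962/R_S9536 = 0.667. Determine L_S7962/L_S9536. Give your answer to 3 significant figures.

0.00557

Wien's law gives T ∝ 1/λ_max, so T_S7962/T_S9536 = λ_S9536/λ_S7962 = 495/1480 = 0.3345.
Then L ∝ R²T⁴ gives L_S7962/L_S9536 = (0.667)² × (0.3345)⁴ = 0.4449 × 0.01251 = 0.005567.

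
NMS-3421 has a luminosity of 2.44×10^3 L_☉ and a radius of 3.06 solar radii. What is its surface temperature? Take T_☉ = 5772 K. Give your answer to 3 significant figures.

2.32×10^4 K

T/T_☉ = (L/L_☉)^(1/4) / (R/R_☉)^(1/2)
T = 5772 × (2.44×10^3)^(1/4) / √(3.06) = 5772 × 7.028 / 1.749 = 2.319×10^4 K.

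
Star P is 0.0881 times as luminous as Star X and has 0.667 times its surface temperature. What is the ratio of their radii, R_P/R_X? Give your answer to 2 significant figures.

L ∝ R²T⁴ gives R ∝ √L / T², so
R_P/R_X = √(0.0881) / (0.667)² = 0.2968 / 0.4449 = 0.6672.

0.67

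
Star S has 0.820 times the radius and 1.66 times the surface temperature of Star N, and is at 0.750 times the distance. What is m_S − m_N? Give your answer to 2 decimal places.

L_S/L_N = (0.820)²(1.66)⁴ = 5.106.
F_S/F_N = (L_S/L_N)/(d_S/d_N)² = 5.106/0.5625 = 9.077.
m_S − m_N = −2.5 log₁₀(9.077) = -2.39.

-2.39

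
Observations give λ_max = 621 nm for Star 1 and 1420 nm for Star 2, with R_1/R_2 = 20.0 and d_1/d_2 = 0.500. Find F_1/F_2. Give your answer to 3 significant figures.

4.37×10^4

Wien's law: T_1/T_2 = λ_2/λ_1 = 1420/621 = 2.287.
L_1/L_2 = (R_1/R_2)²(T_1/T_2)⁴ = (20.0)²(2.287)⁴ = 1.094×10^4.
F_1/F_2 = (L_1/L_2)/(d_1/d_2)² = 1.094×10^4/(0.500)² = 4.374×10^4.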